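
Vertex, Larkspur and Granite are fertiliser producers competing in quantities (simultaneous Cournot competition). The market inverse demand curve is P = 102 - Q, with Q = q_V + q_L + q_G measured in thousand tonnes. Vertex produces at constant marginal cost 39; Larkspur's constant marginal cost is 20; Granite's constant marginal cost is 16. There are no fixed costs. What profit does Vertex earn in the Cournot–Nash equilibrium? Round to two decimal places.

Vertex's profit: π_V = (102 - Q)q_V - (39q_V). Setting ∂π_V/∂q_V = 0: 63 - 2q_V - (q_L + q_G) = 0.
Larkspur's first-order condition: 82 - 2q_L - (q_V + q_G) = 0.
Granite's first-order condition: 86 - 2q_G - (q_V + q_L) = 0.
Adding the 3 first-order conditions: 231 − 4Q = 0, so Q = 231/4.
Back-substituting: q_V = (63 − 231/4) = 21/4, q_L = (82 − 231/4) = 97/4, q_G = (86 − 231/4) = 113/4.
Price P = 102 - 231/4 = 177/4.
Vertex's profit: (177/4 - 39)·(21/4) = 441/16.

27.56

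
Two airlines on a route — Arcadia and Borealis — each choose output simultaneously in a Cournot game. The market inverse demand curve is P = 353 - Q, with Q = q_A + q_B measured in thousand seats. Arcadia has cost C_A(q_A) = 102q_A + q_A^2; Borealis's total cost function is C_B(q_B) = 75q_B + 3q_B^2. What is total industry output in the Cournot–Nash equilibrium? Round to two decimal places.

83.58

Arcadia's profit: π_A = (353 - Q)q_A - (102q_A + q_A²). Setting ∂π_A/∂q_A = 0: 251 - 4q_A - (q_B) = 0.
Borealis's profit: π_B = (353 - Q)q_B - (75q_B + 3q_B²). Setting ∂π_B/∂q_B = 0: 278 - 8q_B - (q_A) = 0.
So q_A = (251 - q_B)/4 and q_B = (278 - q_A)/8.
Solving the pair: q_A = 1730/31, q_B = 861/31.
Total output Q = 1730/31 + 861/31 = 83.5806.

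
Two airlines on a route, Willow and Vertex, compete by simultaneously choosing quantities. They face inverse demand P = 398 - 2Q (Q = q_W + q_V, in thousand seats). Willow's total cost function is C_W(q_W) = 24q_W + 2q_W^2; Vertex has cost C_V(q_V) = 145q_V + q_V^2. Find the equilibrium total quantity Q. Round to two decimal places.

Willow's profit: π_W = (398 - 2Q)q_W - (24q_W + 2q_W²). Setting ∂π_W/∂q_W = 0: 374 - 8q_W - 2(q_V) = 0.
Vertex's first-order condition: 253 - 6q_V - 2(q_W) = 0.
Rearranging gives the reaction functions q_W = (374 - 2q_V)/8 and q_V = (253 - 2q_W)/6.
Substituting one into the other gives q_W = 79/2 and q_V = 29.
Total output Q = 79/2 + 29 = 137/2.

68.50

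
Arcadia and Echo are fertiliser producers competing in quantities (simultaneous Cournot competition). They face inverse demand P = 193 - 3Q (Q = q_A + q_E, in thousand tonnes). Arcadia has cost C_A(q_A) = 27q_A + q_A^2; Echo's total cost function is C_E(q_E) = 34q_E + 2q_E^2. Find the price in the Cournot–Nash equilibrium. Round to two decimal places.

Arcadia's profit: π_A = (193 - 3Q)q_A - (27q_A + q_A²). Setting ∂π_A/∂q_A = 0: 166 - 8q_A - 3(q_E) = 0.
Echo's profit: π_E = (193 - 3Q)q_E - (34q_E + 2q_E²). Setting ∂π_E/∂q_E = 0: 159 - 10q_E - 3(q_A) = 0.
Best responses: q_A = (166 - 3q_E)/8, q_E = (159 - 3q_A)/10.
Substituting one into the other gives q_A = 1183/71 and q_E = 774/71.
Total output Q = 1957/71, so price P = 193 - 3·(1957/71) = 110.3099.

110.31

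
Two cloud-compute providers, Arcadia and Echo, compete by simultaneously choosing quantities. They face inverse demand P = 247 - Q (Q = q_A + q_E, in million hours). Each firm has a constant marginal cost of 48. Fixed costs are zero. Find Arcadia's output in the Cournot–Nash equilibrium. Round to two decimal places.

66.33

A representative firm's profit is π_i = q_i(247 - Q) - 48q_i.
First-order condition (treating rivals' output as given): 199 - 2q_i - q_j = 0.
By symmetry each firm produces the same amount; substituting q_j = q_i yields q_i = 199/3.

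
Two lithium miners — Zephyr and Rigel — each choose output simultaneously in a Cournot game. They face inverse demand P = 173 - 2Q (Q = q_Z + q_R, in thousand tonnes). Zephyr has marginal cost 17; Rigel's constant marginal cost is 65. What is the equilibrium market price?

Zephyr's profit: π_Z = (173 - 2Q)q_Z - (17q_Z). Setting ∂π_Z/∂q_Z = 0: 156 - 4q_Z - 2(q_R) = 0.
Rigel's first-order condition: 108 - 4q_R - 2(q_Z) = 0.
Rearranging gives the reaction functions q_Z = (156 - 2q_R)/4 and q_R = (108 - 2q_Z)/4.
Substituting one into the other gives q_Z = 34 and q_R = 10.
Total output Q = 44, so price P = 173 - 2·44 = 85.

85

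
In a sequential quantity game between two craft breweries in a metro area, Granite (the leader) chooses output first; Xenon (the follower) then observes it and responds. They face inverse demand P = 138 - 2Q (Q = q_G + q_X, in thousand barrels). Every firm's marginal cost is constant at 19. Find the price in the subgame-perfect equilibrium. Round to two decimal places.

The follower Xenon best-responds to any q_G: π_X = (138 - 2Q)q_X - 19q_X.
Follower FOC: 119 - 2q_G - 4q_X = 0, so q_X(q_G) = (119 - 2q_G)/4.
The leader anticipates this reaction. Substituting into P = 138 - 2Q gives P = 157/2 - q_G, so π_G = (157/2 - q_G)q_G - 19q_G.
Maximising: ∂π_G/∂q_G = 119/2 - 2q_G = 0, giving q_G = 119/4.
Then q_X = (119 - 2·(119/4))/4 = 119/8.
Total output Q = 357/8, so price P = 138 - 2·(357/8) = 195/4.

48.75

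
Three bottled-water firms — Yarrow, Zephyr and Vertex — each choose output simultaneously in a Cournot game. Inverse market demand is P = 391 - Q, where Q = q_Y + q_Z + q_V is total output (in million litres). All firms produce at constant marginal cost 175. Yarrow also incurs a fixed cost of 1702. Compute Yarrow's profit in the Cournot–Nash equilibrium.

1214

A representative firm's profit is π_i = q_i(391 - Q) - 175q_i.
First-order condition (treating rivals' output as given): 216 - 2q_i - Σ_{j≠i} q_j = 0.
By symmetry each firm produces the same amount; substituting Σ_{j≠i} q_j = 2q_i yields q_i = 216/4 = 54.
Price P = 391 - 162 = 229.
Yarrow's profit: (229 - 175)·54 - 1702 = 1214.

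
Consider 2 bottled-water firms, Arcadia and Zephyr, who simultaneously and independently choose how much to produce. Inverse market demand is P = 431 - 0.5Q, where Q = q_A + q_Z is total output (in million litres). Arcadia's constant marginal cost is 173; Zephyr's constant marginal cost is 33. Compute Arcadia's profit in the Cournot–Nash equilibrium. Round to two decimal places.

Arcadia's profit: π_A = (431 - 0.5Q)q_A - (173q_A). Setting ∂π_A/∂q_A = 0: 258 - q_A - (1/2)(q_Z) = 0.
Zephyr's first-order condition: 398 - q_Z - (1/2)(q_A) = 0.
So q_A = (258 - (1/2)q_Z) and q_Z = (398 - (1/2)q_A).
Substituting one into the other gives q_A = 236/3 and q_Z = 1076/3.
Price P = 431 - (1/2)·(1312/3) = 637/3.
Arcadia's profit: (637/3 - 173)·(236/3) = 3094.2222.

3094.22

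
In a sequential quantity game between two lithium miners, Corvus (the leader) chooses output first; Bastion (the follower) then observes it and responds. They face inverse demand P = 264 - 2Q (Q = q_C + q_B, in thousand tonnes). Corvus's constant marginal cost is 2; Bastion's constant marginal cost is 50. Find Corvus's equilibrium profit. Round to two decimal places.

Solve by backward induction. Given q_C, the follower Bastion maximises π_B = (264 - 2q_C - 2q_B)q_B - 50q_B.
∂π_B/∂q_B = 214 - 2q_C - 4q_B = 0 gives the reaction function q_B = (214 - 2q_C)/4.
Corvus substitutes q_B(q_C) into its own profit: π_C = q_C(264 - 2q_C - (214 - 2q_C)/2) - 2q_C = (157 - q_C)q_C - 2q_C.
Maximising: ∂π_C/∂q_C = 155 - 2q_C = 0, giving q_C = 155/2.
Then q_B = (214 - 2·(155/2))/4 = 59/4.
Price P = 264 - 2·(369/4) = 159/2.
Corvus's profit: (159/2 - 2)·(155/2) = 6006.2500.

6006.25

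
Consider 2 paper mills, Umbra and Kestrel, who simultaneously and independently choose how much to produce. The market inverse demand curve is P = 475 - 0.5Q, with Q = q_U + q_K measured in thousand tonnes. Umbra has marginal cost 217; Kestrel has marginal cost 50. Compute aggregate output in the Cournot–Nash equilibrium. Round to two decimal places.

455.33

Umbra's profit: π_U = (475 - 0.5Q)q_U - (217q_U). Setting ∂π_U/∂q_U = 0: 258 - q_U - (1/2)(q_K) = 0.
Kestrel's first-order condition: 425 - q_K - (1/2)(q_U) = 0.
Best responses: q_U = (258 - (1/2)q_K), q_K = (425 - (1/2)q_U).
Solving the pair: q_U = 182/3, q_K = 1184/3.
Total output Q = 182/3 + 1184/3 = 1366/3.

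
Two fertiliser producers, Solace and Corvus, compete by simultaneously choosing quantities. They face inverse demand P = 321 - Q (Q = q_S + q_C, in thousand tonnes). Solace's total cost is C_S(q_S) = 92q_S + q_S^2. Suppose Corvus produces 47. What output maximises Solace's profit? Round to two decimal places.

45.50

With the rival's output fixed at 47, Solace's profit is π_S = (321 - 47 - q_S)q_S - (92q_S + q_S²) = (274 - q_S)q_S - (92q_S + q_S²).
∂π_S/∂q_S = 182 - 4q_S = 0, so q_S = 91/2.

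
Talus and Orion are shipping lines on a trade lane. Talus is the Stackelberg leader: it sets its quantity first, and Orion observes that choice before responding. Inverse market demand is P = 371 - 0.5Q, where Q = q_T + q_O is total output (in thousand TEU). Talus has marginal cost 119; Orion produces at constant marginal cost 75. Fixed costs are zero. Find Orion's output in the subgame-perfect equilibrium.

192

Solve by backward induction. Given q_T, the follower Orion maximises π_O = (371 - (1/2)q_T - (1/2)q_O)q_O - 75q_O.
Setting the follower's marginal profit to zero, 296 - (1/2)q_T - q_O = 0, i.e. q_O = (296 - (1/2)q_T).
Talus substitutes q_O(q_T) into its own profit: π_T = q_T(371 - (1/2)q_T - (296 - (1/2)q_T)/2) - 119q_T = (223 - (1/4)q_T)q_T - 119q_T.
The leader's first-order condition 104 - (1/2)q_T = 0 yields q_T = 208.
Then q_O = (296 - (1/2)·208) = 192.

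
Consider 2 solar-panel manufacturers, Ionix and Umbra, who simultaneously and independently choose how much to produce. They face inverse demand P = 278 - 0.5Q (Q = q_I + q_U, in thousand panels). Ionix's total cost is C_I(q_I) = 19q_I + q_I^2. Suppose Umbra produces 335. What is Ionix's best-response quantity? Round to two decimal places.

30.50

With the rival's output fixed at 335, Ionix's profit is π_I = (278 - (1/2)·335 - (1/2)q_I)q_I - (19q_I + q_I²) = (221/2 - (1/2)q_I)q_I - (19q_I + q_I²).
∂π_I/∂q_I = 183/2 - 3q_I = 0, so q_I = 61/2.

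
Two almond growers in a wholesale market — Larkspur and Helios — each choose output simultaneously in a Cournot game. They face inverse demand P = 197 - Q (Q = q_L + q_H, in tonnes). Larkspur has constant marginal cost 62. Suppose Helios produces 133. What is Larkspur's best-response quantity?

With the rival's output fixed at 133, Larkspur's profit is π_L = (197 - 133 - q_L)q_L - (62q_L) = (64 - q_L)q_L - (62q_L).
∂π_L/∂q_L = 2 - 2q_L = 0, so q_L = 1.

1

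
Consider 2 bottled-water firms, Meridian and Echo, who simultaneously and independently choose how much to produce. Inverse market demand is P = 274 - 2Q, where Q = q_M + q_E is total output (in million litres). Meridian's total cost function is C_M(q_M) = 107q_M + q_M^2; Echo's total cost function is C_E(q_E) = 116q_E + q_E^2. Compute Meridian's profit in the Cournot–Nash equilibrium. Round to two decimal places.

Meridian's profit: π_M = (274 - 2Q)q_M - (107q_M + q_M²). Setting ∂π_M/∂q_M = 0: 167 - 6q_M - 2(q_E) = 0.
Echo's first-order condition: 158 - 6q_E - 2(q_M) = 0.
Best responses: q_M = (167 - 2q_E)/6, q_E = (158 - 2q_M)/6.
Solving the pair: q_M = 343/16, q_E = 307/16.
Price P = 274 - 2·(325/8) = 771/4.
Meridian's profit: (771/4)·(343/16) - 107·(343/16) - (343/16)² = 1378.6992.

1378.70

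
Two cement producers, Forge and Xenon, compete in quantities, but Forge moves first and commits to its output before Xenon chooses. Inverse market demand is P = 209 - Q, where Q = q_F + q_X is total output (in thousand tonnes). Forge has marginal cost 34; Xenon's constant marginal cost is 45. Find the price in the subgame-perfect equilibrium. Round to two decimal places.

Solve by backward induction. Given q_F, the follower Xenon maximises π_X = (209 - q_F - q_X)q_X - 45q_X.
∂π_X/∂q_X = 164 - q_F - 2q_X = 0 gives the reaction function q_X = (164 - q_F)/2.
The leader anticipates this reaction. Substituting into P = 209 - Q gives P = 127 - (1/2)q_F, so π_F = (127 - (1/2)q_F)q_F - 34q_F.
The leader's first-order condition 93 - q_F = 0 yields q_F = 93.
Then q_X = (164 - 93)/2 = 71/2.
Total output Q = 257/2, so price P = 209 - 257/2 = 161/2.

80.50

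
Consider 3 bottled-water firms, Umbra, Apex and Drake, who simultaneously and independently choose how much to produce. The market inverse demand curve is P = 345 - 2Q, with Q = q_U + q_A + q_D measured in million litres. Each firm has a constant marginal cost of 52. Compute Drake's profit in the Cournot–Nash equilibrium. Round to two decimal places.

A representative firm's profit is π_i = q_i(345 - 2Q) - 52q_i.
Setting ∂π_i/∂q_i = 0 with rivals' quantities fixed: 293 - 4q_i - 2·Σ_{j≠i} q_j = 0.
By symmetry each firm produces the same amount; substituting Σ_{j≠i} q_j = 2q_i yields q_i = 293/8.
Price P = 345 - 2·(879/8) = 501/4.
Drake's profit: (501/4 - 52)·(293/8) = 2682.7813.

2682.78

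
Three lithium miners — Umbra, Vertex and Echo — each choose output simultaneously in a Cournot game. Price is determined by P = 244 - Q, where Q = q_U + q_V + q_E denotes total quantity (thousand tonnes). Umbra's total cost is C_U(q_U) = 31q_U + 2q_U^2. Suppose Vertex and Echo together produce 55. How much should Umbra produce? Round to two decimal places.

26.33

With rivals' combined output fixed at 55, Umbra's profit is π_U = (244 - 55 - q_U)q_U - (31q_U + 2q_U²) = (189 - q_U)q_U - (31q_U + 2q_U²).
∂π_U/∂q_U = 158 - 6q_U = 0, so q_U = 79/3.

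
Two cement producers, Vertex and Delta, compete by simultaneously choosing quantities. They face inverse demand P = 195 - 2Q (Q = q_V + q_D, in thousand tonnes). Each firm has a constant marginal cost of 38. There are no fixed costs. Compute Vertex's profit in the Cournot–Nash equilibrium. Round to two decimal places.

A representative firm's profit is π_i = q_i(195 - 2Q) - 38q_i.
First-order condition (treating rivals' output as given): 157 - 4q_i - 2q_j = 0.
By symmetry each firm produces the same amount; substituting q_j = q_i yields q_i = 157/6.
Price P = 195 - 2·(157/3) = 271/3.
Vertex's profit: (271/3 - 38)·(157/6) = 1369.3889.

1369.39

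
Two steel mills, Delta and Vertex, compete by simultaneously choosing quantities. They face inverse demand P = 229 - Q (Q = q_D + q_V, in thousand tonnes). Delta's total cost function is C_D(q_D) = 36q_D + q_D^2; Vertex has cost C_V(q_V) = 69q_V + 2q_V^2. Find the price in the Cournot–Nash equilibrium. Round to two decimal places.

166.17

Delta's profit: π_D = (229 - Q)q_D - (36q_D + q_D²). Setting ∂π_D/∂q_D = 0: 193 - 4q_D - (q_V) = 0.
Vertex's profit: π_V = (229 - Q)q_V - (69q_V + 2q_V²). Setting ∂π_V/∂q_V = 0: 160 - 6q_V - (q_D) = 0.
So q_D = (193 - q_V)/4 and q_V = (160 - q_D)/6.
Solving the pair: q_D = 998/23, q_V = 447/23.
Total output Q = 1445/23, so price P = 229 - 1445/23 = 166.1739.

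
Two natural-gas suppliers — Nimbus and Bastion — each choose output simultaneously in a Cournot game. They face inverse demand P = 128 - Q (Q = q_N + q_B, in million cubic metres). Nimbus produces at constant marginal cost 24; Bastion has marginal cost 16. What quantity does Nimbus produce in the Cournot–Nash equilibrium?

32

Nimbus's profit: π_N = (128 - Q)q_N - (24q_N). Setting ∂π_N/∂q_N = 0: 104 - 2q_N - (q_B) = 0.
Bastion's profit: π_B = (128 - Q)q_B - (16q_B). Setting ∂π_B/∂q_B = 0: 112 - 2q_B - (q_N) = 0.
Rearranging gives the reaction functions q_N = (104 - q_B)/2 and q_B = (112 - q_N)/2.
Substituting one into the other gives q_N = 32 and q_B = 40.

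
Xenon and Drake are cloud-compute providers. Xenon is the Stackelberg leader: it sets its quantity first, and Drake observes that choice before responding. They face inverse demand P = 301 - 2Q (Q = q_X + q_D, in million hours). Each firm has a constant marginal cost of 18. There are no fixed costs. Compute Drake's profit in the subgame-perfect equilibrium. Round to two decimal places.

2502.78

Solve by backward induction. Given q_X, the follower Drake maximises π_D = (301 - 2q_X - 2q_D)q_D - 18q_D.
Follower FOC: 283 - 2q_X - 4q_D = 0, so q_D(q_X) = (283 - 2q_X)/4.
The leader anticipates this reaction. Substituting into P = 301 - 2Q gives P = 319/2 - q_X, so π_X = (319/2 - q_X)q_X - 18q_X.
The leader's first-order condition 283/2 - 2q_X = 0 yields q_X = 283/4.
Then q_D = (283 - 2·(283/4))/4 = 283/8.
Price P = 301 - 2·(849/8) = 355/4.
Drake's profit: (355/4 - 18)·(283/8) = 2502.7813.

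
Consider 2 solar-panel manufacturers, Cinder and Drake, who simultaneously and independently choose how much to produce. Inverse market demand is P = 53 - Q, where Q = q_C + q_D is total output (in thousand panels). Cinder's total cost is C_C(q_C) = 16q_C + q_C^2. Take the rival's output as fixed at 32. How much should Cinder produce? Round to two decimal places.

1.25

With the rival's output fixed at 32, Cinder's profit is π_C = (53 - 32 - q_C)q_C - (16q_C + q_C²) = (21 - q_C)q_C - (16q_C + q_C²).
∂π_C/∂q_C = 5 - 4q_C = 0, so q_C = 5/4.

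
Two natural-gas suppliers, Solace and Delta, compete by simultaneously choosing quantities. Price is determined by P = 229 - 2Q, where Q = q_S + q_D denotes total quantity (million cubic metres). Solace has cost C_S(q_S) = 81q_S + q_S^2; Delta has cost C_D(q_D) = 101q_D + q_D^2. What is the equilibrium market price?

160

Solace's profit: π_S = (229 - 2Q)q_S - (81q_S + q_S²). Setting ∂π_S/∂q_S = 0: 148 - 6q_S - 2(q_D) = 0.
Delta's profit: π_D = (229 - 2Q)q_D - (101q_D + q_D²). Setting ∂π_D/∂q_D = 0: 128 - 6q_D - 2(q_S) = 0.
Best responses: q_S = (148 - 2q_D)/6, q_D = (128 - 2q_S)/6.
Solving the pair: q_S = 79/4, q_D = 59/4.
Total output Q = 69/2, so price P = 229 - 2·(69/2) = 160.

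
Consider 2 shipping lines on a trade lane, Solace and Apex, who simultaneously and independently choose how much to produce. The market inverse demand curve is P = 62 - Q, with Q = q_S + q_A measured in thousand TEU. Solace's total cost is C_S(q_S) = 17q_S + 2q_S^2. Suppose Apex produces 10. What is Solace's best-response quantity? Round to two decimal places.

5.83

With the rival's output fixed at 10, Solace's profit is π_S = (62 - 10 - q_S)q_S - (17q_S + 2q_S²) = (52 - q_S)q_S - (17q_S + 2q_S²).
∂π_S/∂q_S = 35 - 6q_S = 0, so q_S = 35/6.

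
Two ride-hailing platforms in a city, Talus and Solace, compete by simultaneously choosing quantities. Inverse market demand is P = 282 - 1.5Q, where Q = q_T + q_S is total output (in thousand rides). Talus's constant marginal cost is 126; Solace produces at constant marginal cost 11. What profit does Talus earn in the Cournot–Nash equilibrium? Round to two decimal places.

Talus's profit: π_T = (282 - 1.5Q)q_T - (126q_T). Setting ∂π_T/∂q_T = 0: 156 - 3q_T - (3/2)(q_S) = 0.
Solace's first-order condition: 271 - 3q_S - (3/2)(q_T) = 0.
So q_T = (156 - (3/2)q_S)/3 and q_S = (271 - (3/2)q_T)/3.
Solving the pair: q_T = 82/9, q_S = 772/9.
Price P = 282 - (3/2)·(854/9) = 419/3.
Talus's profit: (419/3 - 126)·(82/9) = 124.5185.

124.52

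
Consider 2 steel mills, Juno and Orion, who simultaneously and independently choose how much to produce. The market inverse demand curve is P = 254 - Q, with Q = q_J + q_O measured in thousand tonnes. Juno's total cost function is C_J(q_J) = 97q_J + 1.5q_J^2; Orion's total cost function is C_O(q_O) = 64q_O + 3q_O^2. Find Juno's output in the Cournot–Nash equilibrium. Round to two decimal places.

Juno's profit: π_J = (254 - Q)q_J - (97q_J + (3/2)q_J²). Setting ∂π_J/∂q_J = 0: 157 - 5q_J - (q_O) = 0.
Orion's first-order condition: 190 - 8q_O - (q_J) = 0.
Rearranging gives the reaction functions q_J = (157 - q_O)/5 and q_O = (190 - q_J)/8.
Substituting one into the other gives q_J = 82/3 and q_O = 61/3.

27.33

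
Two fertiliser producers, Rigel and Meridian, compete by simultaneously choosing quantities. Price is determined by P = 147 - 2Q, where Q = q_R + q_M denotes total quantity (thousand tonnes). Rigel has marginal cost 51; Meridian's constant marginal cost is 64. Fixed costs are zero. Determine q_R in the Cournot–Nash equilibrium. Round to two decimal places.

Rigel's profit: π_R = (147 - 2Q)q_R - (51q_R). Setting ∂π_R/∂q_R = 0: 96 - 4q_R - 2(q_M) = 0.
Meridian's profit: π_M = (147 - 2Q)q_M - (64q_M). Setting ∂π_M/∂q_M = 0: 83 - 4q_M - 2(q_R) = 0.
Rearranging gives the reaction functions q_R = (96 - 2q_M)/4 and q_M = (83 - 2q_R)/4.
Substituting one into the other gives q_R = 109/6 and q_M = 35/3.

18.17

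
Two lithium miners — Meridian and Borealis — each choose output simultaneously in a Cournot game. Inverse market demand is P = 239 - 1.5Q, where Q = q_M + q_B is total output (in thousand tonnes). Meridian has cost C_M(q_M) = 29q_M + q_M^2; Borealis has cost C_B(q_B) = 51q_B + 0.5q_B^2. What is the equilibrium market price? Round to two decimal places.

139.03

Meridian's profit: π_M = (239 - 1.5Q)q_M - (29q_M + q_M²). Setting ∂π_M/∂q_M = 0: 210 - 5q_M - (3/2)(q_B) = 0.
Borealis's first-order condition: 188 - 4q_B - (3/2)(q_M) = 0.
So q_M = (210 - (3/2)q_B)/5 and q_B = (188 - (3/2)q_M)/4.
Substituting one into the other gives q_M = 31.4366 and q_B = 35.2113.
Total output Q = 66.6479, so price P = 239 - (3/2)·66.6479 = 139.0282.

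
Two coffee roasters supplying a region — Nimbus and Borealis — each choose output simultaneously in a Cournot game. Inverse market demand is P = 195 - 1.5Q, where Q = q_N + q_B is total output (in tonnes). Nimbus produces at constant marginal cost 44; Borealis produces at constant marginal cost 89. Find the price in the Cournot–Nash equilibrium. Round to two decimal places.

Nimbus's profit: π_N = (195 - 1.5Q)q_N - (44q_N). Setting ∂π_N/∂q_N = 0: 151 - 3q_N - (3/2)(q_B) = 0.
Borealis's first-order condition: 106 - 3q_B - (3/2)(q_N) = 0.
Rearranging gives the reaction functions q_N = (151 - (3/2)q_B)/3 and q_B = (106 - (3/2)q_N)/3.
Solving the pair: q_N = 392/9, q_B = 122/9.
Total output Q = 514/9, so price P = 195 - (3/2)·(514/9) = 328/3.

109.33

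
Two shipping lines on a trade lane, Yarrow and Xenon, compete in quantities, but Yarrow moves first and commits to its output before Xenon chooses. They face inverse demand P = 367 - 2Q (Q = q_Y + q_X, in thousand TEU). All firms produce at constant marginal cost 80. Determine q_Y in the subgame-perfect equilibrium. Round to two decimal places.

71.75

Solve by backward induction. Given q_Y, the follower Xenon maximises π_X = (367 - 2q_Y - 2q_X)q_X - 80q_X.
Follower FOC: 287 - 2q_Y - 4q_X = 0, so q_X(q_Y) = (287 - 2q_Y)/4.
Yarrow substitutes q_X(q_Y) into its own profit: π_Y = q_Y(367 - 2q_Y - (287 - 2q_Y)/2) - 80q_Y = (447/2 - q_Y)q_Y - 80q_Y.
Leader FOC: 287/2 - 2q_Y = 0, so q_Y = 287/4.
Then q_X = (287 - 2·(287/4))/4 = 287/8.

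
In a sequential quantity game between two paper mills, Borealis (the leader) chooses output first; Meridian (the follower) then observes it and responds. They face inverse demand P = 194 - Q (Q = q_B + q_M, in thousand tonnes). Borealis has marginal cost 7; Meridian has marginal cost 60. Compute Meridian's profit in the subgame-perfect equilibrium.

49

The follower Meridian best-responds to any q_B: π_M = (194 - Q)q_M - 60q_M.
∂π_M/∂q_M = 134 - q_B - 2q_M = 0 gives the reaction function q_M = (134 - q_B)/2.
The leader anticipates this reaction. Substituting into P = 194 - Q gives P = 127 - (1/2)q_B, so π_B = (127 - (1/2)q_B)q_B - 7q_B.
Maximising: ∂π_B/∂q_B = 120 - q_B = 0, giving q_B = 120.
Then q_M = (134 - 120)/2 = 7.
Price P = 194 - 127 = 67.
Meridian's profit: (67 - 60)·7 = 49.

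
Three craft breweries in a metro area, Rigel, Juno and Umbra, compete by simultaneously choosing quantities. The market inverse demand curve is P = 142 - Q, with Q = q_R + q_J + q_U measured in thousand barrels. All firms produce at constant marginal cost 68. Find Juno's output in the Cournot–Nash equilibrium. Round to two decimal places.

Each firm earns π_i = (142 - Q)q_i - 68q_i.
Setting ∂π_i/∂q_i = 0 with rivals' quantities fixed: 74 - 2q_i - Σ_{j≠i} q_j = 0.
By symmetry each firm produces the same amount; substituting Σ_{j≠i} q_j = 2q_i yields q_i = 74/4 = 37/2.

18.50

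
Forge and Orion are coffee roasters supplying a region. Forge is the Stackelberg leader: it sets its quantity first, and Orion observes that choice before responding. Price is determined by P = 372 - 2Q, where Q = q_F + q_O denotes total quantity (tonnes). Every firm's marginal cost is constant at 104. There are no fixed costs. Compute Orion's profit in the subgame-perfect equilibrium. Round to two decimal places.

2244.50

Solve by backward induction. Given q_F, the follower Orion maximises π_O = (372 - 2q_F - 2q_O)q_O - 104q_O.
Setting the follower's marginal profit to zero, 268 - 2q_F - 4q_O = 0, i.e. q_O = (268 - 2q_F)/4.
Forge substitutes q_O(q_F) into its own profit: π_F = q_F(372 - 2q_F - (268 - 2q_F)/2) - 104q_F = (238 - q_F)q_F - 104q_F.
Leader FOC: 134 - 2q_F = 0, so q_F = 67.
Then q_O = (268 - 2·67)/4 = 67/2.
Price P = 372 - 2·(201/2) = 171.
Orion's profit: (171 - 104)·(67/2) = 2244.5000.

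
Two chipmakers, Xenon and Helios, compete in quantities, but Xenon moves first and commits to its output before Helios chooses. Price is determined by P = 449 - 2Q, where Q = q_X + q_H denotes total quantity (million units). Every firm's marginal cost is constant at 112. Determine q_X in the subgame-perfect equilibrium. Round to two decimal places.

84.25

The follower Helios best-responds to any q_X: π_H = (449 - 2Q)q_H - 112q_H.
Setting the follower's marginal profit to zero, 337 - 2q_X - 4q_H = 0, i.e. q_H = (337 - 2q_X)/4.
The leader anticipates this reaction. Substituting into P = 449 - 2Q gives P = 561/2 - q_X, so π_X = (561/2 - q_X)q_X - 112q_X.
The leader's first-order condition 337/2 - 2q_X = 0 yields q_X = 337/4.
Then q_H = (337 - 2·(337/4))/4 = 337/8.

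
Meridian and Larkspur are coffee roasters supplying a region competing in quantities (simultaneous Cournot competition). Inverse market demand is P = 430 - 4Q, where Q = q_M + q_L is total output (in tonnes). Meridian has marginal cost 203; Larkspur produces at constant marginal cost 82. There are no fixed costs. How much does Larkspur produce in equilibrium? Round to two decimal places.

39.08

Meridian's profit: π_M = (430 - 4Q)q_M - (203q_M). Setting ∂π_M/∂q_M = 0: 227 - 8q_M - 4(q_L) = 0.
Larkspur's profit: π_L = (430 - 4Q)q_L - (82q_L). Setting ∂π_L/∂q_L = 0: 348 - 8q_L - 4(q_M) = 0.
So q_M = (227 - 4q_L)/8 and q_L = (348 - 4q_M)/8.
Substituting one into the other gives q_M = 53/6 and q_L = 469/12.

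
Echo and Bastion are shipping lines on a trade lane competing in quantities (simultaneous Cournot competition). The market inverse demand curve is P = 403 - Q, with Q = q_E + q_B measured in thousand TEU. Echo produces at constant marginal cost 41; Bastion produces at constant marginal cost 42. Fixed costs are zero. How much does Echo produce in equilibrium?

121

Echo's profit: π_E = (403 - Q)q_E - (41q_E). Setting ∂π_E/∂q_E = 0: 362 - 2q_E - (q_B) = 0.
Bastion's first-order condition: 361 - 2q_B - (q_E) = 0.
So q_E = (362 - q_B)/2 and q_B = (361 - q_E)/2.
Solving the pair: q_E = 121, q_B = 120.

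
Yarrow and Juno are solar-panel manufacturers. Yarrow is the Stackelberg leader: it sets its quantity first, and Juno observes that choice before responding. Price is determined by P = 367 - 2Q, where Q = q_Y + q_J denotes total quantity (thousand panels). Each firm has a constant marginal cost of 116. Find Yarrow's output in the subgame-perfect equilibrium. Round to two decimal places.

62.75

Solve by backward induction. Given q_Y, the follower Juno maximises π_J = (367 - 2q_Y - 2q_J)q_J - 116q_J.
Follower FOC: 251 - 2q_Y - 4q_J = 0, so q_J(q_Y) = (251 - 2q_Y)/4.
Yarrow substitutes q_J(q_Y) into its own profit: π_Y = q_Y(367 - 2q_Y - (251 - 2q_Y)/2) - 116q_Y = (483/2 - q_Y)q_Y - 116q_Y.
The leader's first-order condition 251/2 - 2q_Y = 0 yields q_Y = 251/4.
Then q_J = (251 - 2·(251/4))/4 = 251/8.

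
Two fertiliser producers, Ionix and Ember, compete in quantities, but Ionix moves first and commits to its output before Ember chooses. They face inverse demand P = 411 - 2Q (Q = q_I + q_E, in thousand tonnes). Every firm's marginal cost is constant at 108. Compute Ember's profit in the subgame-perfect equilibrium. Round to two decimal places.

2869.03

The follower Ember best-responds to any q_I: π_E = (411 - 2Q)q_E - 108q_E.
∂π_E/∂q_E = 303 - 2q_I - 4q_E = 0 gives the reaction function q_E = (303 - 2q_I)/4.
Ionix substitutes q_E(q_I) into its own profit: π_I = q_I(411 - 2q_I - (303 - 2q_I)/2) - 108q_I = (519/2 - q_I)q_I - 108q_I.
The leader's first-order condition 303/2 - 2q_I = 0 yields q_I = 303/4.
Then q_E = (303 - 2·(303/4))/4 = 303/8.
Price P = 411 - 2·(909/8) = 735/4.
Ember's profit: (735/4 - 108)·(303/8) = 2869.0313.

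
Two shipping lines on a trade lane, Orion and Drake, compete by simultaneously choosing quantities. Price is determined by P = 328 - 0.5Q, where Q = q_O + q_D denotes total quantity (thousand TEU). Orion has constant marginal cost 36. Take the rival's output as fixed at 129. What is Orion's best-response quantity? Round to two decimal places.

With the rival's output fixed at 129, Orion's profit is π_O = (328 - (1/2)·129 - (1/2)q_O)q_O - (36q_O) = (527/2 - (1/2)q_O)q_O - (36q_O).
∂π_O/∂q_O = 455/2 - q_O = 0, so q_O = 455/2.

227.50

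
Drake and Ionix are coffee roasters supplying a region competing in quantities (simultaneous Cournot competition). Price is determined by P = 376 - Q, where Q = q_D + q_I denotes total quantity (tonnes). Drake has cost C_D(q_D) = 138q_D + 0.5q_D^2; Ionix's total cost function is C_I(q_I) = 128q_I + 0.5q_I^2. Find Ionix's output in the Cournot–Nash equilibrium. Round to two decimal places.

63.25

Drake's profit: π_D = (376 - Q)q_D - (138q_D + (1/2)q_D²). Setting ∂π_D/∂q_D = 0: 238 - 3q_D - (q_I) = 0.
Ionix's profit: π_I = (376 - Q)q_I - (128q_I + (1/2)q_I²). Setting ∂π_I/∂q_I = 0: 248 - 3q_I - (q_D) = 0.
So q_D = (238 - q_I)/3 and q_I = (248 - q_D)/3.
Solving the pair: q_D = 233/4, q_I = 253/4.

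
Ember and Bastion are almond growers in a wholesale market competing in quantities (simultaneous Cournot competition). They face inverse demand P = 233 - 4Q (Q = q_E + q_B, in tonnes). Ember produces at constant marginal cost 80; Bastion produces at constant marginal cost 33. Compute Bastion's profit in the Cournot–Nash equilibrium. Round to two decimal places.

1694.69

Ember's profit: π_E = (233 - 4Q)q_E - (80q_E). Setting ∂π_E/∂q_E = 0: 153 - 8q_E - 4(q_B) = 0.
Bastion's profit: π_B = (233 - 4Q)q_B - (33q_B). Setting ∂π_B/∂q_B = 0: 200 - 8q_B - 4(q_E) = 0.
Best responses: q_E = (153 - 4q_B)/8, q_B = (200 - 4q_E)/8.
Substituting one into the other gives q_E = 53/6 and q_B = 247/12.
Price P = 233 - 4·(353/12) = 346/3.
Bastion's profit: (346/3 - 33)·(247/12) = 1694.6944.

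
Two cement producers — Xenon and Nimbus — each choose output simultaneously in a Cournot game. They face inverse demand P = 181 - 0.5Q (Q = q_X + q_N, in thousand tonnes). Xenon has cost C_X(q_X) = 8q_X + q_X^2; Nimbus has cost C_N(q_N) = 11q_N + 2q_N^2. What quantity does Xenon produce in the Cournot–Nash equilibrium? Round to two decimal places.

52.88

Xenon's profit: π_X = (181 - 0.5Q)q_X - (8q_X + q_X²). Setting ∂π_X/∂q_X = 0: 173 - 3q_X - (1/2)(q_N) = 0.
Nimbus's first-order condition: 170 - 5q_N - (1/2)(q_X) = 0.
So q_X = (173 - (1/2)q_N)/3 and q_N = (170 - (1/2)q_X)/5.
Substituting one into the other gives q_X = 52.8814 and q_N = 1694/59.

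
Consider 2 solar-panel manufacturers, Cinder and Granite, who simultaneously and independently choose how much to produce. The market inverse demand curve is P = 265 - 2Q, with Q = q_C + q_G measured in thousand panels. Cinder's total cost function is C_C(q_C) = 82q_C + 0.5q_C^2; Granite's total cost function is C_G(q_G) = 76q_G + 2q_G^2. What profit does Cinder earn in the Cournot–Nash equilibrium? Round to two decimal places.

2275.07

Cinder's profit: π_C = (265 - 2Q)q_C - (82q_C + (1/2)q_C²). Setting ∂π_C/∂q_C = 0: 183 - 5q_C - 2(q_G) = 0.
Granite's profit: π_G = (265 - 2Q)q_G - (76q_G + 2q_G²). Setting ∂π_G/∂q_G = 0: 189 - 8q_G - 2(q_C) = 0.
Best responses: q_C = (183 - 2q_G)/5, q_G = (189 - 2q_C)/8.
Substituting one into the other gives q_C = 181/6 and q_G = 193/12.
Price P = 265 - 2·(185/4) = 345/2.
Cinder's profit: (345/2)·(181/6) - 82·(181/6) - (1/2)(181/6)² = 2275.0694.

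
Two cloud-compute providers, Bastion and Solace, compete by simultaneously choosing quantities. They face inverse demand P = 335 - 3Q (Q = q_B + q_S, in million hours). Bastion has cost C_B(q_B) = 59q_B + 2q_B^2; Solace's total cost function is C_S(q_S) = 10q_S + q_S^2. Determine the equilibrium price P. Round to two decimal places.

180.56

Bastion's profit: π_B = (335 - 3Q)q_B - (59q_B + 2q_B²). Setting ∂π_B/∂q_B = 0: 276 - 10q_B - 3(q_S) = 0.
Solace's profit: π_S = (335 - 3Q)q_S - (10q_S + q_S²). Setting ∂π_S/∂q_S = 0: 325 - 8q_S - 3(q_B) = 0.
So q_B = (276 - 3q_S)/10 and q_S = (325 - 3q_B)/8.
Solving the pair: q_B = 1233/71, q_S = 34.1127.
Total output Q = 51.4789, so price P = 335 - 3·51.4789 = 180.5634.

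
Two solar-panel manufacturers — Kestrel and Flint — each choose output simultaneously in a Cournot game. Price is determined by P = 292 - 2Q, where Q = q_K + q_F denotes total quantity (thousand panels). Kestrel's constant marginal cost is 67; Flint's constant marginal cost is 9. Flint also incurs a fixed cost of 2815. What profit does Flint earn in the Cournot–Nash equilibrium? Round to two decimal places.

3645.06

Kestrel's profit: π_K = (292 - 2Q)q_K - (67q_K). Setting ∂π_K/∂q_K = 0: 225 - 4q_K - 2(q_F) = 0.
Flint's first-order condition: 283 - 4q_F - 2(q_K) = 0.
Rearranging gives the reaction functions q_K = (225 - 2q_F)/4 and q_F = (283 - 2q_K)/4.
Solving the pair: q_K = 167/6, q_F = 341/6.
Price P = 292 - 2·(254/3) = 368/3.
Flint's profit: (368/3 - 9)·(341/6) - 2815 = 3645.0556.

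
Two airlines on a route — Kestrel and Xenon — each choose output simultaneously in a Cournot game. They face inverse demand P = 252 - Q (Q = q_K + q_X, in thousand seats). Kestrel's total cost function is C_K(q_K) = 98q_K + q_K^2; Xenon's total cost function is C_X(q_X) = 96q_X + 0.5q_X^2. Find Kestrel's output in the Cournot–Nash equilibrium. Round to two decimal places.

27.82

Kestrel's profit: π_K = (252 - Q)q_K - (98q_K + q_K²). Setting ∂π_K/∂q_K = 0: 154 - 4q_K - (q_X) = 0.
Xenon's profit: π_X = (252 - Q)q_X - (96q_X + (1/2)q_X²). Setting ∂π_X/∂q_X = 0: 156 - 3q_X - (q_K) = 0.
Rearranging gives the reaction functions q_K = (154 - q_X)/4 and q_X = (156 - q_K)/3.
Solving the pair: q_K = 306/11, q_X = 470/11.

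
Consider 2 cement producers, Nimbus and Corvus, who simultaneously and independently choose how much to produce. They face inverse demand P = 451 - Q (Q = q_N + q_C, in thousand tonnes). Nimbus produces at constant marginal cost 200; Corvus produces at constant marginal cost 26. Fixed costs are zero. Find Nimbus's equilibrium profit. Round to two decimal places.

Nimbus's profit: π_N = (451 - Q)q_N - (200q_N). Setting ∂π_N/∂q_N = 0: 251 - 2q_N - (q_C) = 0.
Corvus's profit: π_C = (451 - Q)q_C - (26q_C). Setting ∂π_C/∂q_C = 0: 425 - 2q_C - (q_N) = 0.
Best responses: q_N = (251 - q_C)/2, q_C = (425 - q_N)/2.
Substituting one into the other gives q_N = 77/3 and q_C = 599/3.
Price P = 451 - 676/3 = 677/3.
Nimbus's profit: (677/3 - 200)·(77/3) = 658.7778.

658.78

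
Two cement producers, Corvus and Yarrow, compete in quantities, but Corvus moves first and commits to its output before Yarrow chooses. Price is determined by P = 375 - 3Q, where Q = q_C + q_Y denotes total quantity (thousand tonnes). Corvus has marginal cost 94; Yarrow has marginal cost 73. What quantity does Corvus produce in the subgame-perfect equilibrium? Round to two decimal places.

Solve by backward induction. Given q_C, the follower Yarrow maximises π_Y = (375 - 3q_C - 3q_Y)q_Y - 73q_Y.
Follower FOC: 302 - 3q_C - 6q_Y = 0, so q_Y(q_C) = (302 - 3q_C)/6.
Corvus substitutes q_Y(q_C) into its own profit: π_C = q_C(375 - 3q_C - (302 - 3q_C)/2) - 94q_C = (224 - (3/2)q_C)q_C - 94q_C.
Maximising: ∂π_C/∂q_C = 130 - 3q_C = 0, giving q_C = 130/3.
Then q_Y = (302 - 3·(130/3))/6 = 86/3.

43.33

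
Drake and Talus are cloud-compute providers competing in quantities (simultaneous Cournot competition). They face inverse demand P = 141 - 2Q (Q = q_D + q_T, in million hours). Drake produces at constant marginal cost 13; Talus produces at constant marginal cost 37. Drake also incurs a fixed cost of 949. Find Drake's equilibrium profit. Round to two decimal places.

Drake's profit: π_D = (141 - 2Q)q_D - (13q_D). Setting ∂π_D/∂q_D = 0: 128 - 4q_D - 2(q_T) = 0.
Talus's first-order condition: 104 - 4q_T - 2(q_D) = 0.
Rearranging gives the reaction functions q_D = (128 - 2q_T)/4 and q_T = (104 - 2q_D)/4.
Substituting one into the other gives q_D = 76/3 and q_T = 40/3.
Price P = 141 - 2·(116/3) = 191/3.
Drake's profit: (191/3 - 13)·(76/3) - 949 = 334.5556.

334.56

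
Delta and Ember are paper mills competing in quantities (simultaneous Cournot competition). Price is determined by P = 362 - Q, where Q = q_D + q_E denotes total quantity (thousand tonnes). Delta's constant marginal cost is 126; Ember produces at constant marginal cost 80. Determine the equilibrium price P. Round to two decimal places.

Delta's profit: π_D = (362 - Q)q_D - (126q_D). Setting ∂π_D/∂q_D = 0: 236 - 2q_D - (q_E) = 0.
Ember's first-order condition: 282 - 2q_E - (q_D) = 0.
So q_D = (236 - q_E)/2 and q_E = (282 - q_D)/2.
Solving the pair: q_D = 190/3, q_E = 328/3.
Total output Q = 518/3, so price P = 362 - 518/3 = 568/3.

189.33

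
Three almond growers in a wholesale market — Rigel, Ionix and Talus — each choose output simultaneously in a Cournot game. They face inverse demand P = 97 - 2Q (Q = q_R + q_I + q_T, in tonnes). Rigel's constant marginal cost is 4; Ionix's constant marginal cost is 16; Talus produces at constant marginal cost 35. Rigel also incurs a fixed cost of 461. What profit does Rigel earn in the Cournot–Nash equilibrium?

Rigel's profit: π_R = (97 - 2Q)q_R - (4q_R). Setting ∂π_R/∂q_R = 0: 93 - 4q_R - 2(q_I + q_T) = 0.
Ionix's first-order condition: 81 - 4q_I - 2(q_R + q_T) = 0.
Talus's first-order condition: 62 - 4q_T - 2(q_R + q_I) = 0.
Adding the 3 first-order conditions: 236 − 8Q = 0, so Q = 59/2.
Back-substituting: q_R = (93 − 59)/2 = 17, q_I = (81 − 59)/2 = 11, q_T = (62 − 59)/2 = 3/2.
Price P = 97 - 2·(59/2) = 38.
Rigel's profit: (38 - 4)·17 - 461 = 117.

117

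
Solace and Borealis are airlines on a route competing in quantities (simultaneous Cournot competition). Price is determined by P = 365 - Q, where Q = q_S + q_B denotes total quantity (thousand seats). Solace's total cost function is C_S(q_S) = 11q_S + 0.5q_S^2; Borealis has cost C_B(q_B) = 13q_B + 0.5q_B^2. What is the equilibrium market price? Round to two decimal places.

188.50

Solace's profit: π_S = (365 - Q)q_S - (11q_S + (1/2)q_S²). Setting ∂π_S/∂q_S = 0: 354 - 3q_S - (q_B) = 0.
Borealis's profit: π_B = (365 - Q)q_B - (13q_B + (1/2)q_B²). Setting ∂π_B/∂q_B = 0: 352 - 3q_B - (q_S) = 0.
So q_S = (354 - q_B)/3 and q_B = (352 - q_S)/3.
Substituting one into the other gives q_S = 355/4 and q_B = 351/4.
Total output Q = 353/2, so price P = 365 - 353/2 = 377/2.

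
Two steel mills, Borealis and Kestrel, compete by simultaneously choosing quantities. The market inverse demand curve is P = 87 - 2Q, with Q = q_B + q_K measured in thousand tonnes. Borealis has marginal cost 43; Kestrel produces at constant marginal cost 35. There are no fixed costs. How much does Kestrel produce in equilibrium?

10

Borealis's profit: π_B = (87 - 2Q)q_B - (43q_B). Setting ∂π_B/∂q_B = 0: 44 - 4q_B - 2(q_K) = 0.
Kestrel's first-order condition: 52 - 4q_K - 2(q_B) = 0.
So q_B = (44 - 2q_K)/4 and q_K = (52 - 2q_B)/4.
Solving the pair: q_B = 6, q_K = 10.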